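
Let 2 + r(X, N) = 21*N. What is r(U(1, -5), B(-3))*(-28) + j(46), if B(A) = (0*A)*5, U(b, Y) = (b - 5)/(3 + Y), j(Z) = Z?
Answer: 102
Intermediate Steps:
U(b, Y) = (-5 + b)/(3 + Y)
B(A) = 0 (B(A) = 0*5 = 0)
r(X, N) = -2 + 21*N
r(U(1, -5), B(-3))*(-28) + j(46) = (-2 + 21*0)*(-28) + 46 = (-2 + 0)*(-28) + 46 = -2*(-28) + 46 = 56 + 46 = 102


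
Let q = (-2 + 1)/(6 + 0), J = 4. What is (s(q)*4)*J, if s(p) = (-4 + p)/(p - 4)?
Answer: 16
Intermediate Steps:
q = -1/6 ≈ -0.16667
s(p) = 1 (s(p) = (-4 + p)/(-4 + p) = 1)
(s(q)*4)*J = (1*4)*4 = 4*4 = 16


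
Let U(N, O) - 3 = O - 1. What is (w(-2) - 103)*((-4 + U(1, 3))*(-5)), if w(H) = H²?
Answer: 495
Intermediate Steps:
U(N, O) = 2 + O (U(N, O) = 3 + (O - 1) = 3 + (-1 + O) = 2 + O)
(w(-2) - 103)*((-4 + U(1, 3))*(-5)) = ((-2)² - 103)*((-4 + (2 + 3))*(-5)) = (4 - 103)*((-4 + 5)*(-5)) = -99*(-5) = 495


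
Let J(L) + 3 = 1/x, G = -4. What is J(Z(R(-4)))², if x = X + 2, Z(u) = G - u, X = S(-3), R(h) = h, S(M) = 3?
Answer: 196/25 ≈ 7.8400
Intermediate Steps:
X = 3
Z(u) = -4 - u
x = 5 (x = 3 + 2 = 5)
J(L) = -14/5 (J(L) = -3 + 1/5 = -3 + ⅕ = -14/5)
J(Z(R(-4)))² = (-14/5)² = 196/25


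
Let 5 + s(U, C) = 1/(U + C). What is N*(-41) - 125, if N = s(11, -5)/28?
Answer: -19811/168 ≈ -117.92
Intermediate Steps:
s(U, C) = -5 + 1/(C + U) (s(U, C) = -5 + 1/(U + C) = -5 + 1/(C + U))
N = -29/168 (N = ((1 - 5*(-5) - 5*11)/(-5 + 11))/28 = ((1 + 25 - 55)/6)*(1/28) = ((⅙)*(-29))*(1/28) = -29/6*1/28 = -29/168 ≈ -0.17262)
N*(-41) - 125 = -29/168*(-41) - 125 = 1189/168 - 125 = -19811/168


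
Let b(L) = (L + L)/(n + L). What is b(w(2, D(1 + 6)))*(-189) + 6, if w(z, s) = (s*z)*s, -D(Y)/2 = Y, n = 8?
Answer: -9111/25 ≈ -364.44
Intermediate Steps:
D(Y) = -2*Y
w(z, s) = z*s**2
b(L) = 2*L/(8 + L) (b(L) = (L + L)/(8 + L) = (2*L)/(8 + L) = 2*L/(8 + L))
b(w(2, D(1 + 6)))*(-189) + 6 = (2*(2*(-2*(1 + 6))**2)/(8 + 2*(-2*(1 + 6))**2))*(-189) + 6 = (2*(2*(-2*7)**2)/(8 + 2*(-2*7)**2))*(-189) + 6 = (2*(2*(-14)**2)/(8 + 2*(-14)**2))*(-189) + 6 = (2*(2*196)/(8 + 2*196))*(-189) + 6 = (2*392/(8 + 392))*(-189) + 6 = (2*392/400)*(-189) + 6 = (2*392*(1/400))*(-189) + 6 = (49/25)*(-189) + 6 = -9261/25 + 6 = -9111/25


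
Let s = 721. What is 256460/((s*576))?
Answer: 64115/103824 ≈ 0.61754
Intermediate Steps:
256460/((s*576)) = 256460/((721*576)) = 256460/415296 = 256460*(1/415296) = 64115/103824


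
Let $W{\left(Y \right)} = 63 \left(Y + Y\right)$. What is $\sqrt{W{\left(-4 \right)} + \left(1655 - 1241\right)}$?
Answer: $3 i \sqrt{10} \approx 9.4868 i$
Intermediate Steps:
$W{\left(Y \right)} = 126 Y$ ($W{\left(Y \right)} = 63 \cdot 2 Y = 126 Y$)
$\sqrt{W{\left(-4 \right)} + \left(1655 - 1241\right)} = \sqrt{126 \left(-4\right) + \left(1655 - 1241\right)} = \sqrt{-504 + \left(1655 - 1241\right)} = \sqrt{-504 + 414} = \sqrt{-90} = 3 i \sqrt{10}$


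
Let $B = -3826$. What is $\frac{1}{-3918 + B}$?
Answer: $- \frac{1}{7744} \approx -0.00012913$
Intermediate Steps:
$\frac{1}{-3918 + B} = \frac{1}{-3918 - 3826} = \frac{1}{-7744} = - \frac{1}{7744}$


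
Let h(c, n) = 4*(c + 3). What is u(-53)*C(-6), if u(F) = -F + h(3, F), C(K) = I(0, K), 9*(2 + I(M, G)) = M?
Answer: -154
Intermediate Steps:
h(c, n) = 12 + 4*c (h(c, n) = 4*(3 + c) = 12 + 4*c)
I(M, G) = -2 + M/9
C(K) = -2 (C(K) = -2 + (⅑)*0 = -2 + 0 = -2)
u(F) = 24 - F (u(F) = -F + (12 + 4*3) = -F + (12 + 12) = -F + 24 = 24 - F)
u(-53)*C(-6) = (24 - 1*(-53))*(-2) = (24 + 53)*(-2) = 77*(-2) = -154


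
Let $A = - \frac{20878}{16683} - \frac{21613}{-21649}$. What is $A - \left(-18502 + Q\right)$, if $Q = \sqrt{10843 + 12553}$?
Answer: $\frac{6682280861891}{361170267} - 2 \sqrt{5849} \approx 18349.0$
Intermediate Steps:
$Q = 2 \sqrt{5849}$ ($Q = \sqrt{23396} = 2 \sqrt{5849} \approx 152.96$)
$A = - \frac{91418143}{361170267}$ ($A = \left(-20878\right) \frac{1}{16683} - - \frac{21613}{21649} = - \frac{20878}{16683} + \frac{21613}{21649} = - \frac{91418143}{361170267} \approx -0.25312$)
$A - \left(-18502 + Q\right) = - \frac{91418143}{361170267} + \left(18502 - 2 \sqrt{5849}\right) = \frac{6682280861891}{361170267} - 2 \sqrt{5849}$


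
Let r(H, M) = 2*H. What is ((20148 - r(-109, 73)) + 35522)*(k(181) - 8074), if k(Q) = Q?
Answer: -441123984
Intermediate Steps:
((20148 - r(-109, 73)) + 35522)*(k(181) - 8074) = ((20148 - 2*(-109)) + 35522)*(181 - 8074) = ((20148 - 1*(-218)) + 35522)*(-7893) = ((20148 + 218) + 35522)*(-7893) = (20366 + 35522)*(-7893) = 55888*(-7893) = -441123984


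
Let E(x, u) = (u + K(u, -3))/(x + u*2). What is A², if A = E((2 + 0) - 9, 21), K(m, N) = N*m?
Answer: 36/25 ≈ 1.4400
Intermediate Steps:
E(x, u) = -2*u/(x + 2*u) (E(x, u) = (u - 3*u)/(x + u*2) = (-2*u)/(x + 2*u) = -2*u/(x + 2*u))
A = -6/5 (A = -2*21/(((2 + 0) - 9) + 2*21) = -2*21/((2 - 9) + 42) = -2*21/(-7 + 42) = -2*21/35 = -2*21*1/35 = -6/5 ≈ -1.2000)
A² = (-6/5)² = 36/25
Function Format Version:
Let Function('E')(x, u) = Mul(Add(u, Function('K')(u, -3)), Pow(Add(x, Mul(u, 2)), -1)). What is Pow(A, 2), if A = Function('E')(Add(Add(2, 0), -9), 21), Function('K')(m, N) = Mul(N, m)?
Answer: Rational(36, 25) ≈ 1.4400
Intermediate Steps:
Function('E')(x, u) = Mul(-2, u, Pow(Add(x, Mul(2, u)), -1)) (Function('E')(x, u) = Mul(Add(u, Mul(-3, u)), Pow(Add(x, Mul(u, 2)), -1)) = Mul(Mul(-2, u), Pow(Add(x, Mul(2, u)), -1)) = Mul(-2, u, Pow(Add(x, Mul(2, u)), -1)))
A = Rational(-6, 5) (A = Mul(-2, 21, Pow(Add(Add(Add(2, 0), -9), Mul(2, 21)), -1)) = Mul(-2, 21, Pow(Add(Add(2, -9), 42), -1)) = Mul(-2, 21, Pow(Add(-7, 42), -1)) = Mul(-2, 21, Pow(35, -1)) = Mul(-2, 21, Rational(1, 35)) = Rational(-6, 5) ≈ -1.2000)
Pow(A, 2) = Pow(Rational(-6, 5), 2) = Rational(36, 25)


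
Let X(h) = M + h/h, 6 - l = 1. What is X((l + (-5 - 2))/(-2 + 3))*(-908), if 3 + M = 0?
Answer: 1816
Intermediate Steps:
l = 5 (l = 6 - 1*1 = 6 - 1 = 5)
M = -3 (M = -3 + 0 = -3)
X(h) = -2 (X(h) = -3 + h/h = -3 + 1 = -2)
X((l + (-5 - 2))/(-2 + 3))*(-908) = -2*(-908) = 1816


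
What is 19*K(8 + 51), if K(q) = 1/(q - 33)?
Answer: 19/26 ≈ 0.73077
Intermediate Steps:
K(q) = 1/(-33 + q)
19*K(8 + 51) = 19/(-33 + (8 + 51)) = 19/(-33 + 59) = 19/26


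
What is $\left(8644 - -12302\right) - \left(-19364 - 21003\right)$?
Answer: $61313$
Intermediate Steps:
$\left(8644 - -12302\right) - \left(-19364 - 21003\right) = \left(8644 + 12302\right) - -40367 = 20946 + 40367 = 61313$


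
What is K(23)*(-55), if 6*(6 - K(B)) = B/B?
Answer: -1925/6 ≈ -320.83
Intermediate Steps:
K(B) = 35/6 (K(B) = 6 - B/(6*B) = 6 - 1/6*1 = 6 - 1/6 = 35/6)
K(23)*(-55) = (35/6)*(-55) = -1925/6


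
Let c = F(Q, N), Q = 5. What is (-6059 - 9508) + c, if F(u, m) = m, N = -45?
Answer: -15612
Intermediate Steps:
c = -45
(-6059 - 9508) + c = (-6059 - 9508) - 45 = -15567 - 45 = -15612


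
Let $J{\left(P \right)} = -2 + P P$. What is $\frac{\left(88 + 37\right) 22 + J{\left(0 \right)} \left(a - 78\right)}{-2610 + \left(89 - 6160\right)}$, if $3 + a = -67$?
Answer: $- \frac{3046}{8681} \approx -0.35088$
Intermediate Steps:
$J{\left(P \right)} = -2 + P^{2}$
$a = -70$ ($a = -3 - 67 = -70$)
$\frac{\left(88 + 37\right) 22 + J{\left(0 \right)} \left(a - 78\right)}{-2610 + \left(89 - 6160\right)} = \frac{\left(88 + 37\right) 22 + \left(-2 + 0^{2}\right) \left(-70 - 78\right)}{-2610 + \left(89 - 6160\right)} = \frac{125 \cdot 22 + \left(-2 + 0\right) \left(-70 - 78\right)}{-2610 + \left(89 - 6160\right)} = \frac{2750 - -296}{-2610 - 6071} = \frac{2750 + 296}{-8681} = 3046 \left(- \frac{1}{8681}\right) = - \frac{3046}{8681}$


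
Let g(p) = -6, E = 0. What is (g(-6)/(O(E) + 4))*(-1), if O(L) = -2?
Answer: 3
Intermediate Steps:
(g(-6)/(O(E) + 4))*(-1) = (-6/(-2 + 4))*(-1) = (-6/2)*(-1) = ((½)*(-6))*(-1) = -3*(-1) = 3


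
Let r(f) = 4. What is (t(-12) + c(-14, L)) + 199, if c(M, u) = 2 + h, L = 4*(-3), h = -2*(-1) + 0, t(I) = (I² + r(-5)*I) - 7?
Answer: 292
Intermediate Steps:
t(I) = -7 + I² + 4*I (t(I) = (I² + 4*I) - 7 = -7 + I² + 4*I)
h = 2 (h = 2 + 0 = 2)
L = -12
c(M, u) = 4 (c(M, u) = 2 + 2 = 4)
(t(-12) + c(-14, L)) + 199 = ((-7 + (-12)² + 4*(-12)) + 4) + 199 = ((-7 + 144 - 48) + 4) + 199 = (89 + 4) + 199 = 93 + 199 = 292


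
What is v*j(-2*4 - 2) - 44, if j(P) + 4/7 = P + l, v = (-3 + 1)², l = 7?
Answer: -408/7 ≈ -58.286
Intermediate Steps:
v = 4 (v = (-2)² = 4)
j(P) = 45/7 + P (j(P) = -4/7 + (P + 7) = -4/7 + (7 + P) = 45/7 + P)
v*j(-2*4 - 2) - 44 = 4*(45/7 + (-2*4 - 2)) - 44 = 4*(45/7 + (-8 - 2)) - 44 = 4*(45/7 - 10) - 44 = 4*(-25/7) - 44 = -100/7 - 44 = -408/7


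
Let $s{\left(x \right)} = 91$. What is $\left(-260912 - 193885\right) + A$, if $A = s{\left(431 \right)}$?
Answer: $-454706$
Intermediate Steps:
$A = 91$
$\left(-260912 - 193885\right) + A = \left(-260912 - 193885\right) + 91 = -454797 + 91 = -454706$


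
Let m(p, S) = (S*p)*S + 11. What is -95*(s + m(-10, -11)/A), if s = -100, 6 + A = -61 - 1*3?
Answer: 110219/14 ≈ 7872.8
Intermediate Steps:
m(p, S) = 11 + p*S**2 (m(p, S) = p*S**2 + 11 = 11 + p*S**2)
A = -70 (A = -6 + (-61 - 1*3) = -6 + (-61 - 3) = -6 - 64 = -70)
-95*(s + m(-10, -11)/A) = -95*(-100 + (11 - 10*(-11)**2)/(-70)) = -95*(-100 + (11 - 10*121)*(-1/70)) = -95*(-100 + (11 - 1210)*(-1/70)) = -95*(-100 - 1199*(-1/70)) = -95*(-100 + 1199/70) = -95*(-5801/70) = 110219/14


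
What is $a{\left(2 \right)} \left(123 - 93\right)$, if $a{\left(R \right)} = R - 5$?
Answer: $-90$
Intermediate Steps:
$a{\left(R \right)} = -5 + R$ ($a{\left(R \right)} = R - 5 = -5 + R$)
$a{\left(2 \right)} \left(123 - 93\right) = \left(-5 + 2\right) \left(123 - 93\right) = \left(-3\right) 30 = -90$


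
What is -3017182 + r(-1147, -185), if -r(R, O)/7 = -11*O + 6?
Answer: -3031469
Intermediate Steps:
r(R, O) = -42 + 77*O (r(R, O) = -7*(-11*O + 6) = -7*(6 - 11*O) = -42 + 77*O)
-3017182 + r(-1147, -185) = -3017182 + (-42 + 77*(-185)) = -3017182 + (-42 - 14245) = -3017182 - 14287 = -3031469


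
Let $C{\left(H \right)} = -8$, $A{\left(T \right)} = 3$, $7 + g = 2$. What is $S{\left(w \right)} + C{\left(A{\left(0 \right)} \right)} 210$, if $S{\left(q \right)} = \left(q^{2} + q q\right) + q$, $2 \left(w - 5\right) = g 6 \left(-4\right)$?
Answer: $6835$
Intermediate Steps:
$g = -5$ ($g = -7 + 2 = -5$)
$w = 65$ ($w = 5 + \frac{\left(-5\right) 6 \left(-4\right)}{2} = 5 + \frac{\left(-30\right) \left(-4\right)}{2} = 5 + \frac{1}{2} \cdot 120 = 5 + 60 = 65$)
$S{\left(q \right)} = q + 2 q^{2}$ ($S{\left(q \right)} = \left(q^{2} + q^{2}\right) + q = 2 q^{2} + q = q + 2 q^{2}$)
$S{\left(w \right)} + C{\left(A{\left(0 \right)} \right)} 210 = 65 \left(1 + 2 \cdot 65\right) - 1680 = 65 \left(1 + 130\right) - 1680 = 65 \cdot 131 - 1680 = 8515 - 1680 = 6835$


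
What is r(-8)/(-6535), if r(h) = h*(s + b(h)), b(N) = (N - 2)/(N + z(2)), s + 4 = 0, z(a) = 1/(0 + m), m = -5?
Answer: -912/267935 ≈ -0.0034038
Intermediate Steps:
z(a) = -1/5 (z(a) = 1/(0 - 5) = 1/(-5) = -1/5)
s = -4 (s = -4 + 0 = -4)
b(N) = (-2 + N)/(-1/5 + N) (b(N) = (N - 2)/(N - 1/5) = (-2 + N)/(-1/5 + N))
r(h) = h*(-4 + 5*(-2 + h)/(-1 + 5*h))
r(-8)/(-6535) = (3*(-8)*(-2 - 5*(-8))/(-1 + 5*(-8)))/(-6535) = (3*(-8)*(-2 + 40)/(-1 - 40))*(-1/6535) = (3*(-8)*38/(-41))*(-1/6535) = (3*(-8)*(-1/41)*38)*(-1/6535) = (912/41)*(-1/6535) = -912/267935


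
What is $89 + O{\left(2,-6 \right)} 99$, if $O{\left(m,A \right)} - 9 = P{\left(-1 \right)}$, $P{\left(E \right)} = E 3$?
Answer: $683$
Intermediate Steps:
$P{\left(E \right)} = 3 E$
$O{\left(m,A \right)} = 6$ ($O{\left(m,A \right)} = 9 + 3 \left(-1\right) = 9 - 3 = 6$)
$89 + O{\left(2,-6 \right)} 99 = 89 + 6 \cdot 99 = 89 + 594 = 683$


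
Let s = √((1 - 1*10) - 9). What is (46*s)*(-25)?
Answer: -3450*I*√2 ≈ -4879.0*I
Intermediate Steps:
s = 3*I*√2 (s = √((1 - 10) - 9) = √(-9 - 9) = √(-18) = 3*I*√2 ≈ 4.2426*I)
(46*s)*(-25) = (46*(3*I*√2))*(-25) = (138*I*√2)*(-25) = -3450*I*√2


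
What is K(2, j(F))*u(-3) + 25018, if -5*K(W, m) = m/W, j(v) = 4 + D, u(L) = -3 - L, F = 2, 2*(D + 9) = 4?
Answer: 25018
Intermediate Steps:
D = -7 (D = -9 + (1/2)*4 = -9 + 2 = -7)
j(v) = -3 (j(v) = 4 - 7 = -3)
K(W, m) = -m/(5*W)
K(2, j(F))*u(-3) + 25018 = (-1/5*(-3)/2)*(-3 - 1*(-3)) + 25018 = (-1/5*(-3)*1/2)*(-3 + 3) + 25018 = (3/10)*0 + 25018 = 0 + 25018 = 25018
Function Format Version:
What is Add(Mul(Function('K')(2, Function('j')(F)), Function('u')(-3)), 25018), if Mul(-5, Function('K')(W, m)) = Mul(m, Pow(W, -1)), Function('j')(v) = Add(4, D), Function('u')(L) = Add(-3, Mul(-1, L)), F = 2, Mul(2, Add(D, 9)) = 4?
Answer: 25018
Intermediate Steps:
D = -7 (D = Add(-9, Mul(Rational(1, 2), 4)) = Add(-9, 2) = -7)
Function('j')(v) = -3 (Function('j')(v) = Add(4, -7) = -3)
Function('K')(W, m) = Mul(Rational(-1, 5), m, Pow(W, -1)) (Function('K')(W, m) = Mul(Rational(-1, 5), Mul(m, Pow(W, -1))) = Mul(Rational(-1, 5), m, Pow(W, -1)))
Add(Mul(Function('K')(2, Function('j')(F)), Function('u')(-3)), 25018) = Add(Mul(Mul(Rational(-1, 5), -3, Pow(2, -1)), Add(-3, Mul(-1, -3))), 25018) = Add(Mul(Mul(Rational(-1, 5), -3, Rational(1, 2)), Add(-3, 3)), 25018) = Add(Mul(Rational(3, 10), 0), 25018) = Add(0, 25018) = 25018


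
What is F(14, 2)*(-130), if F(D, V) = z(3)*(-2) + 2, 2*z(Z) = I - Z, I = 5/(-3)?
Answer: -2600/3 ≈ -866.67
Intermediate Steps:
I = -5/3 (I = 5*(-⅓) = -5/3 ≈ -1.6667)
z(Z) = -⅚ - Z/2 (z(Z) = (-5/3 - Z)/2 = -⅚ - Z/2)
F(D, V) = 20/3 (F(D, V) = (-⅚ - ½*3)*(-2) + 2 = (-⅚ - 3/2)*(-2) + 2 = -7/3*(-2) + 2 = 14/3 + 2 = 20/3)
F(14, 2)*(-130) = (20/3)*(-130) = -2600/3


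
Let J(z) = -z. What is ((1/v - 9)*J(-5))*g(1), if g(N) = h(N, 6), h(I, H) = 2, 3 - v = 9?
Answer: -275/3 ≈ -91.667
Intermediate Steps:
v = -6 (v = 3 - 1*9 = 3 - 9 = -6)
g(N) = 2
((1/v - 9)*J(-5))*g(1) = ((1/(-6) - 9)*(-1*(-5)))*2 = ((-1/6 - 9)*5)*2 = -55/6*5*2 = -275/6*2 = -275/3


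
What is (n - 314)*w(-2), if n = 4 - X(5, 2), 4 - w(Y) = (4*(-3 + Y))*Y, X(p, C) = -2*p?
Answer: 10800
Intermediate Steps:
w(Y) = 4 - Y*(-12 + 4*Y) (w(Y) = 4 - 4*(-3 + Y)*Y = 4 - (-12 + 4*Y)*Y = 4 - Y*(-12 + 4*Y))
n = 14 (n = 4 - (-2)*5 = 4 - 1*(-10) = 4 + 10 = 14)
(n - 314)*w(-2) = (14 - 314)*(4 - 4*(-2)**2 + 12*(-2)) = -300*(4 - 4*4 - 24) = -300*(4 - 16 - 24) = -300*(-36) = 10800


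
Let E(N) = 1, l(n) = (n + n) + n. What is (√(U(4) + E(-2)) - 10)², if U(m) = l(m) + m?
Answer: (10 - √17)² ≈ 34.538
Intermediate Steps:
l(n) = 3*n (l(n) = 2*n + n = 3*n)
U(m) = 4*m (U(m) = 3*m + m = 4*m)
(√(U(4) + E(-2)) - 10)² = (√(4*4 + 1) - 10)² = (√(16 + 1) - 10)² = (√17 - 10)² = (-10 + √17)²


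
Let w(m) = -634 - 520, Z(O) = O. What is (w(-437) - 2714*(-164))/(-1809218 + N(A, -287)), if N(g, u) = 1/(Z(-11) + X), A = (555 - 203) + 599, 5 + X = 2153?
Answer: -948704054/3866298865 ≈ -0.24538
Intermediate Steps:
X = 2148 (X = -5 + 2153 = 2148)
w(m) = -1154
A = 951 (A = 352 + 599 = 951)
N(g, u) = 1/2137 (N(g, u) = 1/(-11 + 2148) = 1/2137)
(w(-437) - 2714*(-164))/(-1809218 + N(A, -287)) = (-1154 - 2714*(-164))/(-1809218 + 1/2137) = (-1154 + 445096)/(-3866298865/2137) = 443942*(-2137/3866298865) = -948704054/3866298865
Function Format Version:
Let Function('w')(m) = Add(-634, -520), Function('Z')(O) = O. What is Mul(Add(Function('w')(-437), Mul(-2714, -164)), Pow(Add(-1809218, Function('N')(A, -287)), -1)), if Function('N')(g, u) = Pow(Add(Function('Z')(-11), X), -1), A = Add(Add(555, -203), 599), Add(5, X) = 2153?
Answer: Rational(-948704054, 3866298865) ≈ -0.24538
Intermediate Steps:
X = 2148 (X = Add(-5, 2153) = 2148)
Function('w')(m) = -1154
A = 951 (A = Add(352, 599) = 951)
Function('N')(g, u) = Rational(1, 2137) (Function('N')(g, u) = Pow(Add(-11, 2148), -1) = Pow(2137, -1) = Rational(1, 2137))
Mul(Add(Function('w')(-437), Mul(-2714, -164)), Pow(Add(-1809218, Function('N')(A, -287)), -1)) = Mul(Add(-1154, Mul(-2714, -164)), Pow(Add(-1809218, Rational(1, 2137)), -1)) = Mul(Add(-1154, 445096), Pow(Rational(-3866298865, 2137), -1)) = Mul(443942, Rational(-2137, 3866298865)) = Rational(-948704054, 3866298865)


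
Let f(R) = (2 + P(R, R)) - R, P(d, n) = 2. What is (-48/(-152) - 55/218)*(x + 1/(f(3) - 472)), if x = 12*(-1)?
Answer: -1486739/1950882 ≈ -0.76209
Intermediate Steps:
x = -12
f(R) = 4 - R (f(R) = (2 + 2) - R = 4 - R)
(-48/(-152) - 55/218)*(x + 1/(f(3) - 472)) = (-48/(-152) - 55/218)*(-12 + 1/((4 - 1*3) - 472)) = (-48*(-1/152) - 55*1/218)*(-12 + 1/((4 - 3) - 472)) = (6/19 - 55/218)*(-12 + 1/(1 - 472)) = 263*(-12 + 1/(-471))/4142 = 263*(-12 - 1/471)/4142 = (263/4142)*(-5653/471) = -1486739/1950882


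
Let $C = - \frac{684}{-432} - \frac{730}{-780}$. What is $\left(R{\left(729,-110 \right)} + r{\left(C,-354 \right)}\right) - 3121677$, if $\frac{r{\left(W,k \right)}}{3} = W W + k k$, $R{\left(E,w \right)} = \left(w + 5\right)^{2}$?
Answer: $- \frac{7394588133}{2704} \approx -2.7347 \cdot 10^{6}$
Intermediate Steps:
$R{\left(E,w \right)} = \left(5 + w\right)^{2}$
$C = \frac{131}{52}$ ($C = \left(-684\right) \left(- \frac{1}{432}\right) - - \frac{73}{78} = \frac{19}{12} + \frac{73}{78} = \frac{131}{52} \approx 2.5192$)
$r{\left(W,k \right)} = 3 W^{2} + 3 k^{2}$ ($r{\left(W,k \right)} = 3 \left(W W + k k\right) = 3 \left(W^{2} + k^{2}\right) = 3 W^{2} + 3 k^{2}$)
$\left(R{\left(729,-110 \right)} + r{\left(C,-354 \right)}\right) - 3121677 = \left(\left(5 - 110\right)^{2} + \left(3 \left(\frac{131}{52}\right)^{2} + 3 \left(-354\right)^{2}\right)\right) - 3121677 = \left(\left(-105\right)^{2} + \left(3 \cdot \frac{17161}{2704} + 3 \cdot 125316\right)\right) - 3121677 = \left(11025 + \left(\frac{51483}{2704} + 375948\right)\right) - 3121677 = \left(11025 + \frac{1016614875}{2704}\right) - 3121677 = \frac{1046426475}{2704} - 3121677 = - \frac{7394588133}{2704}$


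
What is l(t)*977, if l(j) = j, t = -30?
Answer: -29310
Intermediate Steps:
l(t)*977 = -30*977 = -29310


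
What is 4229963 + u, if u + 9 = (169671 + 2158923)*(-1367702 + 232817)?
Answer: -2642682171736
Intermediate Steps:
u = -2642686401699 (u = -9 + (169671 + 2158923)*(-1367702 + 232817) = -9 + 2328594*(-1134885) = -9 - 2642686401690 = -2642686401699)
4229963 + u = 4229963 - 2642686401699 = -2642682171736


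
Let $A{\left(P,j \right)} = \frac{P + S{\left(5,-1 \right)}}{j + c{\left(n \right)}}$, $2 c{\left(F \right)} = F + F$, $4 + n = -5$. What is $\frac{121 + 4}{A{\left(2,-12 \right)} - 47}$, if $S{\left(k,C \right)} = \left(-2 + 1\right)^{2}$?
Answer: $- \frac{175}{66} \approx -2.6515$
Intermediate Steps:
$S{\left(k,C \right)} = 1$ ($S{\left(k,C \right)} = \left(-1\right)^{2} = 1$)
$n = -9$ ($n = -4 - 5 = -9$)
$c{\left(F \right)} = F$ ($c{\left(F \right)} = \frac{F + F}{2} = \frac{2 F}{2} = F$)
$A{\left(P,j \right)} = \frac{1 + P}{-9 + j}$ ($A{\left(P,j \right)} = \frac{P + 1}{j - 9} = \frac{1 + P}{-9 + j}$)
$\frac{121 + 4}{A{\left(2,-12 \right)} - 47} = \frac{121 + 4}{\frac{1 + 2}{-9 - 12} - 47} = \frac{1}{\frac{1}{-21} \cdot 3 - 47} \cdot 125 = \frac{1}{\left(- \frac{1}{21}\right) 3 - 47} \cdot 125 = \frac{1}{- \frac{1}{7} - 47} \cdot 125 = \frac{1}{- \frac{330}{7}} \cdot 125 = \left(- \frac{7}{330}\right) 125 = - \frac{175}{66}$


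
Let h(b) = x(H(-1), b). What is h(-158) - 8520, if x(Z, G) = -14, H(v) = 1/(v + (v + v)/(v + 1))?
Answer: -8534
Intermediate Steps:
H(v) = 1/(v + 2*v/(1 + v)) (H(v) = 1/(v + (2*v)/(1 + v)) = 1/(v + 2*v/(1 + v)))
h(b) = -14
h(-158) - 8520 = -14 - 8520 = -8534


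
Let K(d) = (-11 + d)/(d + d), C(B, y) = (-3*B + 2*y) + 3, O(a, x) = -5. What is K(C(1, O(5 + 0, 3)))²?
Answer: 441/400 ≈ 1.1025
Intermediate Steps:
C(B, y) = 3 - 3*B + 2*y
K(d) = (-11 + d)/(2*d) (K(d) = (-11 + d)/((2*d)) = (-11 + d)*(1/(2*d)) = (-11 + d)/(2*d))
K(C(1, O(5 + 0, 3)))² = ((-11 + (3 - 3*1 + 2*(-5)))/(2*(3 - 3*1 + 2*(-5))))² = ((-11 + (3 - 3 - 10))/(2*(3 - 3 - 10)))² = ((½)*(-11 - 10)/(-10))² = ((½)*(-⅒)*(-21))² = (21/20)² = 441/400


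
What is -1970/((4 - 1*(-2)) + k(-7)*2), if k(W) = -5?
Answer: 985/2 ≈ 492.50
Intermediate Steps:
-1970/((4 - 1*(-2)) + k(-7)*2) = -1970/((4 - 1*(-2)) - 5*2) = -1970/((4 + 2) - 10) = -1970/(6 - 10) = -1970/(-4) = -1970*(-¼) = 985/2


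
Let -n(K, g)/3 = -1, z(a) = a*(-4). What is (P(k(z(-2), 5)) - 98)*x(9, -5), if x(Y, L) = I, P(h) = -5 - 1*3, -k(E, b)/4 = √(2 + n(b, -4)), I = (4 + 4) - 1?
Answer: -742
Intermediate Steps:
z(a) = -4*a
n(K, g) = 3 (n(K, g) = -3*(-1) = 3)
I = 7 (I = 8 - 1 = 7)
k(E, b) = -4*√5 (k(E, b) = -4*√(2 + 3) = -4*√5)
P(h) = -8 (P(h) = -5 - 3 = -8)
x(Y, L) = 7
(P(k(z(-2), 5)) - 98)*x(9, -5) = (-8 - 98)*7 = -106*7 = -742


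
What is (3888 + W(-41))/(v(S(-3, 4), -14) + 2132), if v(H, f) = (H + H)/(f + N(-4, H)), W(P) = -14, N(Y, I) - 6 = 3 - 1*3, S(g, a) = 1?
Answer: 15496/8527 ≈ 1.8173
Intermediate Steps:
N(Y, I) = 6 (N(Y, I) = 6 + (3 - 1*3) = 6 + (3 - 3) = 6 + 0 = 6)
v(H, f) = 2*H/(6 + f) (v(H, f) = (H + H)/(f + 6) = (2*H)/(6 + f) = 2*H/(6 + f))
(3888 + W(-41))/(v(S(-3, 4), -14) + 2132) = (3888 - 14)/(2*1/(6 - 14) + 2132) = 3874/(2*1/(-8) + 2132) = 3874/(2*1*(-1/8) + 2132) = 3874/(-1/4 + 2132) = 3874/(8527/4) = 3874*(4/8527) = 15496/8527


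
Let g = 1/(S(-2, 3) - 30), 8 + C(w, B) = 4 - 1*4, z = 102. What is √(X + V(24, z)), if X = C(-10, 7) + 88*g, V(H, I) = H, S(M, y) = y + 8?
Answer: 6*√114/19 ≈ 3.3717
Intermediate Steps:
C(w, B) = -8 (C(w, B) = -8 + (4 - 1*4) = -8 + (4 - 4) = -8 + 0 = -8)
S(M, y) = 8 + y
g = -1/19 (g = 1/((8 + 3) - 30) = 1/(11 - 30) = 1/(-19) = -1/19 ≈ -0.052632)
X = -240/19 (X = -8 + 88*(-1/19) = -8 - 88/19 = -240/19 ≈ -12.632)
√(X + V(24, z)) = √(-240/19 + 24) = √(216/19) = 6*√114/19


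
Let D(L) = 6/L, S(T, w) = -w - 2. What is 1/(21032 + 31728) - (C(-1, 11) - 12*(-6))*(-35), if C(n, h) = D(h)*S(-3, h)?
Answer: 1318472411/580360 ≈ 2271.8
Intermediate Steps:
S(T, w) = -2 - w
C(n, h) = 6*(-2 - h)/h (C(n, h) = (6/h)*(-2 - h) = 6*(-2 - h)/h)
1/(21032 + 31728) - (C(-1, 11) - 12*(-6))*(-35) = 1/(21032 + 31728) - ((-6 - 12/11) - 12*(-6))*(-35) = 1/52760 - ((-6 - 12*1/11) + 72)*(-35) = 1/52760 - ((-6 - 12/11) + 72)*(-35) = 1/52760 - (-78/11 + 72)*(-35) = 1/52760 - 714*(-35)/11 = 1/52760 - 1*(-24990/11) = 1/52760 + 24990/11 = 1318472411/580360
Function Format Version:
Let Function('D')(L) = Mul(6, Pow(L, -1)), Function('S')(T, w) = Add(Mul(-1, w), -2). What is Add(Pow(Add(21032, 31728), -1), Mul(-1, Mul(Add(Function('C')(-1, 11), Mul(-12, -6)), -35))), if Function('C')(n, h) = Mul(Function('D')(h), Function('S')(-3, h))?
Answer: Rational(1318472411, 580360) ≈ 2271.8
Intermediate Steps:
Function('S')(T, w) = Add(-2, Mul(-1, w))
Function('C')(n, h) = Mul(6, Pow(h, -1), Add(-2, Mul(-1, h))) (Function('C')(n, h) = Mul(Mul(6, Pow(h, -1)), Add(-2, Mul(-1, h))) = Mul(6, Pow(h, -1), Add(-2, Mul(-1, h))))
Add(Pow(Add(21032, 31728), -1), Mul(-1, Mul(Add(Function('C')(-1, 11), Mul(-12, -6)), -35))) = Add(Pow(Add(21032, 31728), -1), Mul(-1, Mul(Add(Add(-6, Mul(-12, Pow(11, -1))), Mul(-12, -6)), -35))) = Add(Pow(52760, -1), Mul(-1, Mul(Add(Add(-6, Mul(-12, Rational(1, 11))), 72), -35))) = Add(Rational(1, 52760), Mul(-1, Mul(Add(Add(-6, Rational(-12, 11)), 72), -35))) = Add(Rational(1, 52760), Mul(-1, Mul(Add(Rational(-78, 11), 72), -35))) = Add(Rational(1, 52760), Mul(-1, Mul(Rational(714, 11), -35))) = Add(Rational(1, 52760), Mul(-1, Rational(-24990, 11))) = Add(Rational(1, 52760), Rational(24990, 11)) = Rational(1318472411, 580360)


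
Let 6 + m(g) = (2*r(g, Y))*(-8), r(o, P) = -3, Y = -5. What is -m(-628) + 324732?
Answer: 324690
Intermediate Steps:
m(g) = 42 (m(g) = -6 + (2*(-3))*(-8) = -6 - 6*(-8) = -6 + 48 = 42)
-m(-628) + 324732 = -1*42 + 324732 = -42 + 324732 = 324690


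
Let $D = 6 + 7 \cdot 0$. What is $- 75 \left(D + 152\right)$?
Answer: $-11850$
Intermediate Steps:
$D = 6$ ($D = 6 + 0 = 6$)
$- 75 \left(D + 152\right) = - 75 \left(6 + 152\right) = \left(-75\right) 158 = -11850$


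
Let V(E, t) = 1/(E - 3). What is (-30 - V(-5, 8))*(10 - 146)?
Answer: 4063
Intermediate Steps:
V(E, t) = 1/(-3 + E)
(-30 - V(-5, 8))*(10 - 146) = (-30 - 1/(-3 - 5))*(10 - 146) = (-30 - 1/(-8))*(-136) = (-30 - 1*(-1/8))*(-136) = (-30 + 1/8)*(-136) = -239/8*(-136) = 4063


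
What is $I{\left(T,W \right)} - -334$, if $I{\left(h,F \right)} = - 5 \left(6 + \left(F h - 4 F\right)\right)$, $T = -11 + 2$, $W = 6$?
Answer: $694$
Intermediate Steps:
$T = -9$
$I{\left(h,F \right)} = -30 + 20 F - 5 F h$ ($I{\left(h,F \right)} = - 5 \left(6 + \left(- 4 F + F h\right)\right) = - 5 \left(6 - 4 F + F h\right) = -30 + 20 F - 5 F h$)
$I{\left(T,W \right)} - -334 = \left(-30 + 20 \cdot 6 - 30 \left(-9\right)\right) - -334 = \left(-30 + 120 + 270\right) + 334 = 360 + 334 = 694$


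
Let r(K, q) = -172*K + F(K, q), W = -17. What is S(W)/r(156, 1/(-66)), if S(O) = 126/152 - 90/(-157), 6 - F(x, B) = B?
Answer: -552123/10562892490 ≈ -5.2270e-5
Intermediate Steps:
F(x, B) = 6 - B
r(K, q) = 6 - q - 172*K (r(K, q) = -172*K + (6 - q) = 6 - q - 172*K)
S(O) = 16731/11932 (S(O) = 126*(1/152) - 90*(-1/157) = 63/76 + 90/157 = 16731/11932)
S(W)/r(156, 1/(-66)) = 16731/(11932*(6 - 1/(-66) - 172*156)) = 16731/(11932*(6 - 1*(-1/66) - 26832)) = 16731/(11932*(6 + 1/66 - 26832)) = 16731/(11932*(-1770515/66)) = (16731/11932)*(-66/1770515) = -552123/10562892490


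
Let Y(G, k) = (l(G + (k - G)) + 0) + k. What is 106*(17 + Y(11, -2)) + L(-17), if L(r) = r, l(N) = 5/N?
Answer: 1308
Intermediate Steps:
Y(G, k) = k + 5/k (Y(G, k) = (5/(G + (k - G)) + 0) + k = (5/k + 0) + k = 5/k + k = k + 5/k)
106*(17 + Y(11, -2)) + L(-17) = 106*(17 + (-2 + 5/(-2))) - 17 = 106*(17 + (-2 + 5*(-½))) - 17 = 106*(17 + (-2 - 5/2)) - 17 = 106*(17 - 9/2) - 17 = 106*(25/2) - 17 = 1325 - 17 = 1308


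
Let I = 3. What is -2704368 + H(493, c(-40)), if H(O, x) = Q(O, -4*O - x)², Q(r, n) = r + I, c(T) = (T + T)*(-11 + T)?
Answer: -2458352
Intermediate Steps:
c(T) = 2*T*(-11 + T) (c(T) = (2*T)*(-11 + T) = 2*T*(-11 + T))
Q(r, n) = 3 + r (Q(r, n) = r + 3 = 3 + r)
H(O, x) = (3 + O)²
-2704368 + H(493, c(-40)) = -2704368 + (3 + 493)² = -2704368 + 496² = -2704368 + 246016 = -2458352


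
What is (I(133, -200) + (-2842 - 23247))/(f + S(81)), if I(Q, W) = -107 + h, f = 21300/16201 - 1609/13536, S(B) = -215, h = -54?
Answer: 822362760000/6698078407 ≈ 122.78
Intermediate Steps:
f = 262249391/219296736 (f = 21300*(1/16201) - 1609*1/13536 = 21300/16201 - 1609/13536 = 262249391/219296736 ≈ 1.1959)
I(Q, W) = -161 (I(Q, W) = -107 - 54 = -161)
(I(133, -200) + (-2842 - 23247))/(f + S(81)) = (-161 + (-2842 - 23247))/(262249391/219296736 - 215) = (-161 - 26089)/(-46886548849/219296736) = -26250*(-219296736/46886548849) = 822362760000/6698078407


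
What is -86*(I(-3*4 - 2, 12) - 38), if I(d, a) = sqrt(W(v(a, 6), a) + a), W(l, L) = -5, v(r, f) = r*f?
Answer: 3268 - 86*sqrt(7) ≈ 3040.5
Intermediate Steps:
v(r, f) = f*r
I(d, a) = sqrt(-5 + a)
-86*(I(-3*4 - 2, 12) - 38) = -86*(sqrt(-5 + 12) - 38) = -86*(sqrt(7) - 38) = -86*(-38 + sqrt(7)) = 3268 - 86*sqrt(7)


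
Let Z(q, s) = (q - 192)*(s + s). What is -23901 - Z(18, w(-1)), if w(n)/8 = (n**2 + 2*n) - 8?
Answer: -48957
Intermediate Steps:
w(n) = -64 + 8*n**2 + 16*n (w(n) = 8*((n**2 + 2*n) - 8) = 8*(-8 + n**2 + 2*n) = -64 + 8*n**2 + 16*n)
Z(q, s) = 2*s*(-192 + q) (Z(q, s) = (-192 + q)*(2*s) = 2*s*(-192 + q))
-23901 - Z(18, w(-1)) = -23901 - 2*(-64 + 8*(-1)**2 + 16*(-1))*(-192 + 18) = -23901 - 2*(-64 + 8*1 - 16)*(-174) = -23901 - 2*(-64 + 8 - 16)*(-174) = -23901 - 2*(-72)*(-174) = -23901 - 1*25056 = -23901 - 25056 = -48957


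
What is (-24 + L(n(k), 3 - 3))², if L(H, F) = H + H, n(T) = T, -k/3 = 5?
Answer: 2916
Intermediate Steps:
k = -15 (k = -3*5 = -15)
L(H, F) = 2*H
(-24 + L(n(k), 3 - 3))² = (-24 + 2*(-15))² = (-24 - 30)² = (-54)² = 2916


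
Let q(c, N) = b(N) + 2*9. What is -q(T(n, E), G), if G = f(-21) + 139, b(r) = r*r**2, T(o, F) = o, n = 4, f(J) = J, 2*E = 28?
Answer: -1643050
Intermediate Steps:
E = 14 (E = (1/2)*28 = 14)
b(r) = r**3
G = 118 (G = -21 + 139 = 118)
q(c, N) = 18 + N**3 (q(c, N) = N**3 + 2*9 = N**3 + 18 = 18 + N**3)
-q(T(n, E), G) = -(18 + 118**3) = -(18 + 1643032) = -1*1643050 = -1643050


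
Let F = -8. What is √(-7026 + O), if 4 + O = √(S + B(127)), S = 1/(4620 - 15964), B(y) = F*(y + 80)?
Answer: √(-14135389720 + 709*I*√13319036485)/1418 ≈ 0.24267 + 83.845*I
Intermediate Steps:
B(y) = -640 - 8*y (B(y) = -8*(y + 80) = -8*(80 + y) = -640 - 8*y)
S = -1/11344 (S = 1/(-11344) = -1/11344 ≈ -8.8152e-5)
O = -4 + I*√13319036485/2836 (O = -4 + √(-1/11344 + (-640 - 8*127)) = -4 + √(-1/11344 + (-640 - 1016)) = -4 + √(-1/11344 - 1656) = -4 + √(-18785665/11344) = -4 + I*√13319036485/2836 ≈ -4.0 + 40.694*I)
√(-7026 + O) = √(-7026 + (-4 + I*√13319036485/2836)) = √(-7030 + I*√13319036485/2836)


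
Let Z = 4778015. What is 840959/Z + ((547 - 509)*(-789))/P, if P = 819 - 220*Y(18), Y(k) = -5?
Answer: -7454770811/482579515 ≈ -15.448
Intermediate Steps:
P = 1919 (P = 819 - 220*(-5) = 819 + 1100 = 1919)
840959/Z + ((547 - 509)*(-789))/P = 840959/4778015 + ((547 - 509)*(-789))/1919 = 840959*(1/4778015) + (38*(-789))*(1/1919) = 840959/4778015 - 29982*1/1919 = 840959/4778015 - 1578/101 = -7454770811/482579515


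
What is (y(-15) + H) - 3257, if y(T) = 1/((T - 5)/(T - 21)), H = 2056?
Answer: -5996/5 ≈ -1199.2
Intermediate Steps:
y(T) = (-21 + T)/(-5 + T) (y(T) = 1/((-5 + T)/(-21 + T)) = (-21 + T)/(-5 + T))
(y(-15) + H) - 3257 = ((-21 - 15)/(-5 - 15) + 2056) - 3257 = (-36/(-20) + 2056) - 3257 = (-1/20*(-36) + 2056) - 3257 = (9/5 + 2056) - 3257 = 10289/5 - 3257 = -5996/5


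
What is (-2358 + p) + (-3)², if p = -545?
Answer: -2894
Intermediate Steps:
(-2358 + p) + (-3)² = (-2358 - 545) + (-3)² = -2903 + 9 = -2894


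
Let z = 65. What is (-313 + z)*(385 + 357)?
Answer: -184016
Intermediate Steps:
(-313 + z)*(385 + 357) = (-313 + 65)*(385 + 357) = -248*742 = -184016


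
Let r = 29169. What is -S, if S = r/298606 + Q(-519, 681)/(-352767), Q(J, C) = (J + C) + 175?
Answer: -1455604343/15048334686 ≈ -0.096729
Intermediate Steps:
Q(J, C) = 175 + C + J (Q(J, C) = (C + J) + 175 = 175 + C + J)
S = 1455604343/15048334686 (S = 29169/298606 + (175 + 681 - 519)/(-352767) = 29169*(1/298606) + 337*(-1/352767) = 4167/42658 - 337/352767 = 1455604343/15048334686 ≈ 0.096729)
-S = -1*1455604343/15048334686 = -1455604343/15048334686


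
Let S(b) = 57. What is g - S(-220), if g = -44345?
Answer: -44402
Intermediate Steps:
g - S(-220) = -44345 - 1*57 = -44345 - 57 = -44402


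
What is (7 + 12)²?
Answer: 361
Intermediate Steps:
(7 + 12)² = 19² = 361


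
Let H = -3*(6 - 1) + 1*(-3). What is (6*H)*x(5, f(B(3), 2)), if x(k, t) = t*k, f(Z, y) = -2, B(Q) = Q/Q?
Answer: 1080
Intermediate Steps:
B(Q) = 1
x(k, t) = k*t
H = -18 (H = -3*5 - 3 = -15 - 3 = -18)
(6*H)*x(5, f(B(3), 2)) = (6*(-18))*(5*(-2)) = -108*(-10) = 1080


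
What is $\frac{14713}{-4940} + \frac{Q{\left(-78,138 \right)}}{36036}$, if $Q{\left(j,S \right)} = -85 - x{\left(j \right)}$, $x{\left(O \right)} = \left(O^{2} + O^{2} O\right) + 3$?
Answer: $\frac{3118181}{311220} \approx 10.019$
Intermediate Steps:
$x{\left(O \right)} = 3 + O^{2} + O^{3}$ ($x{\left(O \right)} = \left(O^{2} + O^{3}\right) + 3 = 3 + O^{2} + O^{3}$)
$Q{\left(j,S \right)} = -88 - j^{2} - j^{3}$ ($Q{\left(j,S \right)} = -85 - \left(3 + j^{2} + j^{3}\right) = -88 - j^{2} - j^{3}$)
$\frac{14713}{-4940} + \frac{Q{\left(-78,138 \right)}}{36036} = \frac{14713}{-4940} + \frac{-88 - \left(-78\right)^{2} - \left(-78\right)^{3}}{36036} = 14713 \left(- \frac{1}{4940}\right) + \left(-88 - 6084 - -474552\right) \frac{1}{36036} = - \frac{14713}{4940} + \left(-88 - 6084 + 474552\right) \frac{1}{36036} = - \frac{14713}{4940} + 468380 \cdot \frac{1}{36036} = - \frac{14713}{4940} + \frac{10645}{819} = \frac{3118181}{311220}$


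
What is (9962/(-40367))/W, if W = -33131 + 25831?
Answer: 4981/147339550 ≈ 3.3806e-5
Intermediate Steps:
W = -7300
(9962/(-40367))/W = (9962/(-40367))/(-7300) = (9962*(-1/40367))*(-1/7300) = -9962/40367*(-1/7300) = 4981/147339550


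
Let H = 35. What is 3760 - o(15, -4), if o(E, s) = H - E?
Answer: 3740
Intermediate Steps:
o(E, s) = 35 - E
3760 - o(15, -4) = 3760 - (35 - 1*15) = 3760 - (35 - 15) = 3760 - 1*20 = 3760 - 20 = 3740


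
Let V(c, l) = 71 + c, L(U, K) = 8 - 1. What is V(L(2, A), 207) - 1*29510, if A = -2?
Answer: -29432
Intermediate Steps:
L(U, K) = 7
V(L(2, A), 207) - 1*29510 = (71 + 7) - 1*29510 = 78 - 29510 = -29432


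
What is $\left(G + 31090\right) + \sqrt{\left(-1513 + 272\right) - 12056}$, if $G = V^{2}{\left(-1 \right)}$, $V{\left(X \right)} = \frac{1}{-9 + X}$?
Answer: $\frac{3109001}{100} + i \sqrt{13297} \approx 31090.0 + 115.31 i$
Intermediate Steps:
$G = \frac{1}{100}$ ($G = \left(\frac{1}{-9 - 1}\right)^{2} = \left(\frac{1}{-10}\right)^{2} = \left(- \frac{1}{10}\right)^{2} = \frac{1}{100} \approx 0.01$)
$\left(G + 31090\right) + \sqrt{\left(-1513 + 272\right) - 12056} = \left(\frac{1}{100} + 31090\right) + \sqrt{\left(-1513 + 272\right) - 12056} = \frac{3109001}{100} + \sqrt{-1241 - 12056} = \frac{3109001}{100} + \sqrt{-13297} = \frac{3109001}{100} + i \sqrt{13297}$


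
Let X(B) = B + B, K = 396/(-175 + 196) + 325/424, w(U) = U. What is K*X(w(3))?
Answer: 174729/1484 ≈ 117.74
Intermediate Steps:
K = 58243/2968 (K = 396/21 + 325*(1/424) = 396*(1/21) + 325/424 = 132/7 + 325/424 = 58243/2968 ≈ 19.624)
X(B) = 2*B
K*X(w(3)) = 58243*(2*3)/2968 = (58243/2968)*6 = 174729/1484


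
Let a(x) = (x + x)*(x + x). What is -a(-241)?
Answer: -232324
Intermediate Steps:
a(x) = 4*x² (a(x) = (2*x)*(2*x) = 4*x²)
-a(-241) = -4*(-241)² = -4*58081 = -1*232324 = -232324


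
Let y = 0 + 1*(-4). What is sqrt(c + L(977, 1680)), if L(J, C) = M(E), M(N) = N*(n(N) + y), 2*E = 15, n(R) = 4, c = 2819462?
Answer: sqrt(2819462) ≈ 1679.1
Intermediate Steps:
y = -4 (y = 0 - 4 = -4)
E = 15/2 (E = (1/2)*15 = 15/2 ≈ 7.5000)
M(N) = 0 (M(N) = N*(4 - 4) = N*0 = 0)
L(J, C) = 0
sqrt(c + L(977, 1680)) = sqrt(2819462 + 0) = sqrt(2819462)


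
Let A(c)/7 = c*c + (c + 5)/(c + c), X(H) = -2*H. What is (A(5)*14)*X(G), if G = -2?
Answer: 10192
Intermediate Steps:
A(c) = 7*c² + 7*(5 + c)/(2*c) (A(c) = 7*(c*c + (c + 5)/(c + c)) = 7*(c² + (5 + c)/((2*c))) = 7*(c² + (5 + c)*(1/(2*c))) = 7*(c² + (5 + c)/(2*c)) = 7*c² + 7*(5 + c)/(2*c))
(A(5)*14)*X(G) = (((7/2)*(5 + 5 + 2*5³)/5)*14)*(-2*(-2)) = (((7/2)*(⅕)*(5 + 5 + 2*125))*14)*4 = (((7/2)*(⅕)*(5 + 5 + 250))*14)*4 = (((7/2)*(⅕)*260)*14)*4 = (182*14)*4 = 2548*4 = 10192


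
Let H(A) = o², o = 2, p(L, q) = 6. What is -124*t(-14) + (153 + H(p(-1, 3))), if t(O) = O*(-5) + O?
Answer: -6787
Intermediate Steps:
t(O) = -4*O (t(O) = -5*O + O = -4*O)
H(A) = 4 (H(A) = 2² = 4)
-124*t(-14) + (153 + H(p(-1, 3))) = -(-496)*(-14) + (153 + 4) = -124*56 + 157 = -6944 + 157 = -6787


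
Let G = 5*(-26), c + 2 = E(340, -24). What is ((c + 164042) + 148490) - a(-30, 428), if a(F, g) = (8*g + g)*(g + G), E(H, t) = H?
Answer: -835026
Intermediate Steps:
c = 338 (c = -2 + 340 = 338)
G = -130
a(F, g) = 9*g*(-130 + g) (a(F, g) = (8*g + g)*(g - 130) = (9*g)*(-130 + g) = 9*g*(-130 + g))
((c + 164042) + 148490) - a(-30, 428) = ((338 + 164042) + 148490) - 9*428*(-130 + 428) = (164380 + 148490) - 9*428*298 = 312870 - 1*1147896 = 312870 - 1147896 = -835026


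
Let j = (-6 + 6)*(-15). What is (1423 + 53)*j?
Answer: 0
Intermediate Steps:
j = 0 (j = 0*(-15) = 0)
(1423 + 53)*j = (1423 + 53)*0 = 1476*0 = 0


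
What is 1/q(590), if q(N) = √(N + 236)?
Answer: √826/826 ≈ 0.034794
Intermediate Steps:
q(N) = √(236 + N)
1/q(590) = 1/(√(236 + 590)) = 1/(√826) = √826/826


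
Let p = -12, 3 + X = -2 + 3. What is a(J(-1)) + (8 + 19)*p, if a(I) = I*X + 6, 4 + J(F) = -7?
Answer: -296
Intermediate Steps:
X = -2 (X = -3 + (-2 + 3) = -3 + 1 = -2)
J(F) = -11 (J(F) = -4 - 7 = -11)
a(I) = 6 - 2*I (a(I) = I*(-2) + 6 = -2*I + 6 = 6 - 2*I)
a(J(-1)) + (8 + 19)*p = (6 - 2*(-11)) + (8 + 19)*(-12) = (6 + 22) + 27*(-12) = 28 - 324 = -296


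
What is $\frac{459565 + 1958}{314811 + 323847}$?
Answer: $\frac{153841}{212886} \approx 0.72264$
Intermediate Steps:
$\frac{459565 + 1958}{314811 + 323847} = \frac{461523}{638658} = 461523 \cdot \frac{1}{638658} = \frac{153841}{212886}$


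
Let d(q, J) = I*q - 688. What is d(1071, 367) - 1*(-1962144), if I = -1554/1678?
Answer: 1644829417/839 ≈ 1.9605e+6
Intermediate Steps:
I = -777/839 (I = -1554*1/1678 = -777/839 ≈ -0.92610)
d(q, J) = -688 - 777*q/839 (d(q, J) = -777*q/839 - 688 = -688 - 777*q/839)
d(1071, 367) - 1*(-1962144) = (-688 - 777/839*1071) - 1*(-1962144) = (-688 - 832167/839) + 1962144 = -1409399/839 + 1962144 = 1644829417/839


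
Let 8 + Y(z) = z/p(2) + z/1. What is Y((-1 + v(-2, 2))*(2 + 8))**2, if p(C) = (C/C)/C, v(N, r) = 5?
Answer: 12544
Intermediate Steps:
p(C) = 1/C
Y(z) = -8 + 3*z (Y(z) = -8 + (z/(1/2) + z/1) = -8 + (z/(1/2) + z*1) = -8 + (z*2 + z) = -8 + (2*z + z) = -8 + 3*z)
Y((-1 + v(-2, 2))*(2 + 8))**2 = (-8 + 3*((-1 + 5)*(2 + 8)))**2 = (-8 + 3*(4*10))**2 = (-8 + 3*40)**2 = (-8 + 120)**2 = 112**2 = 12544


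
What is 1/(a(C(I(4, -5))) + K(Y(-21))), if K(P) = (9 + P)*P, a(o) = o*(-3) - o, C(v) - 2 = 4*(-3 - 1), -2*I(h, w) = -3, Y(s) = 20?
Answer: 1/636 ≈ 0.0015723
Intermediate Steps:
I(h, w) = 3/2 (I(h, w) = -½*(-3) = 3/2)
C(v) = -14 (C(v) = 2 + 4*(-3 - 1) = 2 + 4*(-4) = 2 - 16 = -14)
a(o) = -4*o (a(o) = -3*o - o = -4*o)
K(P) = P*(9 + P)
1/(a(C(I(4, -5))) + K(Y(-21))) = 1/(-4*(-14) + 20*(9 + 20)) = 1/(56 + 20*29) = 1/(56 + 580) = 1/636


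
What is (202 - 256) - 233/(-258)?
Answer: -13699/258 ≈ -53.097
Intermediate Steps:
(202 - 256) - 233/(-258) = -54 - 233*(-1/258) = -54 + 233/258 = -13699/258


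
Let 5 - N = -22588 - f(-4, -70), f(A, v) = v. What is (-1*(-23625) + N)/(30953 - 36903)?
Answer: -23074/2975 ≈ -7.7560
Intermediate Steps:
N = 22523 (N = 5 - (-22588 - 1*(-70)) = 5 - (-22588 + 70) = 5 - 1*(-22518) = 5 + 22518 = 22523)
(-1*(-23625) + N)/(30953 - 36903) = (-1*(-23625) + 22523)/(30953 - 36903) = (23625 + 22523)/(-5950) = 46148*(-1/5950) = -23074/2975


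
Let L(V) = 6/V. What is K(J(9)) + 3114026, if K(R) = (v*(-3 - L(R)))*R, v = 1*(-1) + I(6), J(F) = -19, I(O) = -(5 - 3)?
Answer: 3113873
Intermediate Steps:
I(O) = -2 (I(O) = -1*2 = -2)
v = -3 (v = 1*(-1) - 2 = -1 - 2 = -3)
K(R) = R*(9 + 18/R) (K(R) = (-3*(-3 - 6/R))*R = (9 + 18/R)*R = R*(9 + 18/R))
K(J(9)) + 3114026 = (18 + 9*(-19)) + 3114026 = (18 - 171) + 3114026 = -153 + 3114026 = 3113873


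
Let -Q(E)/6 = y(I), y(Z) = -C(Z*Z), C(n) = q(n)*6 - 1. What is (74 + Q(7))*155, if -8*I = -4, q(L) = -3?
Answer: -6200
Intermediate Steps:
I = 1/2 (I = -1/8*(-4) = 1/2 ≈ 0.50000)
C(n) = -19 (C(n) = -3*6 - 1 = -18 - 1 = -19)
y(Z) = 19 (y(Z) = -1*(-19) = 19)
Q(E) = -114 (Q(E) = -6*19 = -114)
(74 + Q(7))*155 = (74 - 114)*155 = -40*155 = -6200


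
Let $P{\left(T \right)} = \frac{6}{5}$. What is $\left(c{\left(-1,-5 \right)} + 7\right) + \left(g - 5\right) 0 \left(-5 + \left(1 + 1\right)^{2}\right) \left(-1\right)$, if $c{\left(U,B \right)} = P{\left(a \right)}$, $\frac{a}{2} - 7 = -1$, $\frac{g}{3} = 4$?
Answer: $\frac{41}{5} \approx 8.2$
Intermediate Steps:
$g = 12$ ($g = 3 \cdot 4 = 12$)
$a = 12$ ($a = 14 + 2 \left(-1\right) = 14 - 2 = 12$)
$P{\left(T \right)} = \frac{6}{5}$ ($P{\left(T \right)} = 6 \cdot \frac{1}{5} = \frac{6}{5}$)
$c{\left(U,B \right)} = \frac{6}{5}$
$\left(c{\left(-1,-5 \right)} + 7\right) + \left(g - 5\right) 0 \left(-5 + \left(1 + 1\right)^{2}\right) \left(-1\right) = \left(\frac{6}{5} + 7\right) + \left(12 - 5\right) 0 \left(-5 + \left(1 + 1\right)^{2}\right) \left(-1\right) = \frac{41}{5} + 7 \cdot 0 \left(-5 + 2^{2}\right) \left(-1\right) = \frac{41}{5} + 0 \left(-5 + 4\right) \left(-1\right) = \frac{41}{5} + 0 \left(\left(-1\right) \left(-1\right)\right) = \frac{41}{5} + 0 \cdot 1 = \frac{41}{5} + 0 = \frac{41}{5}$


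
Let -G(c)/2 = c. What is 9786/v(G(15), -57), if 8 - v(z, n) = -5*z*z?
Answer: 699/322 ≈ 2.1708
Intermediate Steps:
G(c) = -2*c
v(z, n) = 8 + 5*z**2 (v(z, n) = 8 - (-5)*z*z = 8 - (-5)*z**2 = 8 + 5*z**2)
9786/v(G(15), -57) = 9786/(8 + 5*(-2*15)**2) = 9786/(8 + 5*(-30)**2) = 9786/(8 + 5*900) = 9786/(8 + 4500) = 9786/4508 = 9786*(1/4508) = 699/322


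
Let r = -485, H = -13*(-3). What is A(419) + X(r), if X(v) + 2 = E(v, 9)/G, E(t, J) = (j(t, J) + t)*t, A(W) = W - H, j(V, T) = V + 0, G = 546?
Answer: 338419/273 ≈ 1239.6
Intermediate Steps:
H = 39
j(V, T) = V
A(W) = -39 + W (A(W) = W - 1*39 = W - 39 = -39 + W)
E(t, J) = 2*t**2 (E(t, J) = (t + t)*t = (2*t)*t = 2*t**2)
X(v) = -2 + v**2/273 (X(v) = -2 + (2*v**2)/546 = -2 + (2*v**2)*(1/546) = -2 + v**2/273)
A(419) + X(r) = (-39 + 419) + (-2 + (1/273)*(-485)**2) = 380 + (-2 + (1/273)*235225) = 380 + (-2 + 235225/273) = 380 + 234679/273 = 338419/273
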